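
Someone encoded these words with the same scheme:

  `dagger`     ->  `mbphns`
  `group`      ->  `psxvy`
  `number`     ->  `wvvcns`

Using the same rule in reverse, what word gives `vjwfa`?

The shifts repeat in a cycle of length 2: positions 0,1,… shift by +9, +1, then the pattern repeats.
Decoding vjwfa: v−9=m, j−1=i, w−9=n, f−1=e, a−9=r.

miner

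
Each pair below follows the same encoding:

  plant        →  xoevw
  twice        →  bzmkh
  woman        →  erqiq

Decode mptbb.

empty

The shifts repeat in a cycle of length 3: positions 0,1,… shift by +8, +3, +4, then the pattern repeats.
Reversing it on mptbb: m−8=e, p−3=m, t−4=p, b−8=t, b−3=y.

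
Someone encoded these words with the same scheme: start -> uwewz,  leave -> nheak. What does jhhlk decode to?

Each letter shifts forward by (position + 2), i.e. 2, 3, 4, … — the shift grows by one for each successive letter.
Undoing it on jhhlk: j−2=h, h−3=e, h−4=d, l−5=g, k−6=e.

hedge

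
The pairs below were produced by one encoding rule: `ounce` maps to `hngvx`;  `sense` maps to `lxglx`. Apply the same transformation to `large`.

This is a Caesar cipher with shift 19.
For large: l+19=e, a+19=t, r+19=k, g+19=z, e+19=x.

etkzx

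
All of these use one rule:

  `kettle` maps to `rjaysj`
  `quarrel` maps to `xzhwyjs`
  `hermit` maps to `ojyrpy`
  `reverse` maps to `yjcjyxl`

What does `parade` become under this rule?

wfyfkj

Shifts by position in kettle: pos 0: k→r (+7), pos 1: e→j (+5), pos 2: t→a (+7), pos 3: t→y (+5) — repeating every 2. A repeating key of period 2 is used — shifts +7, +5 over and over.
For parade: p+7=w, a+5=f, r+7=y, a+5=f, d+7=k, e+5=j.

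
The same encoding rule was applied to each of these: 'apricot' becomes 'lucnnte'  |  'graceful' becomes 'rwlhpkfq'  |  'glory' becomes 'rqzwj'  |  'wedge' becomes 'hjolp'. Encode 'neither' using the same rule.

yjtysjc

Shifts by position in apricot: pos 0: a→l (+11), pos 1: p→u (+5), pos 2: r→c (+11), pos 3: i→n (+5) — repeating every 2. It's a Vigenère-style cipher with numeric key [11,5]: position i shifts by key[i mod 2].
For neither: n+11=y, e+5=j, i+11=t, t+5=y, h+11=s, e+5=j, r+11=c.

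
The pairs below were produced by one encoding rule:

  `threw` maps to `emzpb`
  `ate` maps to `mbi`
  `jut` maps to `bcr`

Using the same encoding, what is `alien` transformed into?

The word is reversed, then every letter is shifted forward by 8.
Applying it to alien: reverse → neila; then shift: n+8=v, e+8=m, i+8=q, l+8=t, a+8=i.

vmqti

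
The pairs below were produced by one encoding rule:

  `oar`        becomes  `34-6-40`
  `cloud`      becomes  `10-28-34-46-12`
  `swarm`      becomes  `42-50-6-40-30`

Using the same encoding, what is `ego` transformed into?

o(#15)→34 and a(#1)→6: differences scale by 2, so n = 2·pos + 4. Each letter becomes 2×(its alphabet position, a=1..z=26) + 4.
On ego: e=5→14, g=7→18, o=15→34.

14-18-34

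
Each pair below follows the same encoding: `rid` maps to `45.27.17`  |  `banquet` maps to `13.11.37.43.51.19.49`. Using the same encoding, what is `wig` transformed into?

55.27.23

With a=1..z=26, the number is 2·pos + 9.
For wig: w=23→55, i=9→27, g=7→23.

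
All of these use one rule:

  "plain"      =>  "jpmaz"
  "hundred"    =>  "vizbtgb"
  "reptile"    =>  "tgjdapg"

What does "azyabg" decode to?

This is an affine cipher: with a=0,…,z=25, each position x becomes (5x+12) mod 26.
Reversing it on azyabg: a(0)→21·(0−12)≡8=i; z(25)→21·(25−12)≡13=n; y(24)→21·(24−12)≡18=s; a(0)→21·(0−12)≡8=i; b(1)→21·(1−12)≡3=d; g(6)→21·(6−12)≡4=e (all mod 26).

inside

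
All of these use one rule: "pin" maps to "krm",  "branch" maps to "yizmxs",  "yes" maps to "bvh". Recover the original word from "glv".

toe

Each pair mirrors across the alphabet (p↔k, i↔r, n↔m): positions sum to 25. Each letter is replaced by its mirror in the alphabet: a↔z, b↔y, c↔x, and so on (the Atbash cipher).
Undoing it on glv: g↔t, l↔o, v↔e.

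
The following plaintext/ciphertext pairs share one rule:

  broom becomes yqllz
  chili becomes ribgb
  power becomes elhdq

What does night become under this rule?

This is an affine cipher: with a=0,…,z=25, each position x becomes (19x+5) mod 26.
Applying it to night: n(13)→19·13+5≡18=s; i(8)→19·8+5≡1=b; g(6)→19·6+5≡15=p; h(7)→19·7+5≡8=i; t(19)→19·19+5≡2=c (all mod 26).

sbpic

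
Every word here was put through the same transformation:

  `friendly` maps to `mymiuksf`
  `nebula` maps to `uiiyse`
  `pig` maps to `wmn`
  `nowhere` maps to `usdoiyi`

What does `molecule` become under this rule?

The shift depends on letter class: consonant f→m is +7, but vowel i→m is +4. The rule splits by letter class: vowels +4, consonants +7.
Applying it to molecule: m(cons)+7=t, o(vowel)+4=s, l(cons)+7=s, e(vowel)+4=i, c(cons)+7=j, u(vowel)+4=y, l(cons)+7=s, e(vowel)+4=i.

tssijysi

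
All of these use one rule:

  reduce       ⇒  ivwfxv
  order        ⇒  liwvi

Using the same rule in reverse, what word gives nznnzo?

Letters are reflected about the middle of the alphabet (position → 25−position): Atbash.
Reversing it on nznnzo: n↔m, z↔a, n↔m, n↔m, z↔a, o↔l.

mammal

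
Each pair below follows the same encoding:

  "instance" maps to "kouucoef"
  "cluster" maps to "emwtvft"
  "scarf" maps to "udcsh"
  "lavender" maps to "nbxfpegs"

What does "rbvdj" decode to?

The shifts repeat in a cycle of length 2: positions 0,1,… shift by +2, +1, then the pattern repeats.
Undoing it on rbvdj: r−2=p, b−1=a, v−2=t, d−1=c, j−2=h.

patch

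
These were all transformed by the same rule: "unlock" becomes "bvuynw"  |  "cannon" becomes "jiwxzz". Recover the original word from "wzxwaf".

prompt

In unlock: u→b is +7, n→v is +8, l→u is +9, o→y is +10 — the shift increases by 1 each position. Each letter shifts forward by (position + 7), i.e. 7, 8, 9, … — the shift grows by one for each successive letter.
Decoding wzxwaf: w−7=p, z−8=r, x−9=o, w−10=m, a−11=p, f−12=t.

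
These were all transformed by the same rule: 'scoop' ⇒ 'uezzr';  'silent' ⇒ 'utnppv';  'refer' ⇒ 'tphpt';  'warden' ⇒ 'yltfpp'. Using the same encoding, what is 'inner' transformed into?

tpppt

The shift depends on letter class: consonant s→u is +2, but vowel o→z is +11. Two shifts are in play — +11 for a/e/i/o/u, +2 for every other letter.
For inner: i(vowel)+11=t, n(cons)+2=p, n(cons)+2=p, e(vowel)+11=p, r(cons)+2=t.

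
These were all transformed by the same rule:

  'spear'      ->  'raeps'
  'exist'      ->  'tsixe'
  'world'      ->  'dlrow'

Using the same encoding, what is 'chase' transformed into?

The output letters match the input read backwards: spear reversed is raeps. It's just the letters in reverse order.
For chase: reverse → esahc.

esahc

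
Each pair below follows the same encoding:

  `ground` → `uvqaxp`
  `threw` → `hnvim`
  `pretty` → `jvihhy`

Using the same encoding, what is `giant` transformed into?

ugkxh

g(6)→u(20) and r(17)→v(21) fit y≡19x+10 (mod 26); the inverse of 19 mod 26 is 11. Treating letters as 0–25, the rule is x ↦ 19x + 10 (mod 26).
On giant: g(6)→19·6+10≡20=u; i(8)→19·8+10≡6=g; a(0)→19·0+10≡10=k; n(13)→19·13+10≡23=x; t(19)→19·19+10≡7=h (all mod 26).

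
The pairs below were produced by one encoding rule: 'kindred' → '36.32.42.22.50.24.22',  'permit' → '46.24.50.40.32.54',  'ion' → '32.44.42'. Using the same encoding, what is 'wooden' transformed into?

k(#11)→36 and i(#9)→32: differences scale by 2, so n = 2·pos + 14. The formula is n = 2×(alphabet index, a=1) + 14.
For wooden: w=23→60, o=15→44, o=15→44, d=4→22, e=5→24, n=14→42.

60.44.44.22.24.42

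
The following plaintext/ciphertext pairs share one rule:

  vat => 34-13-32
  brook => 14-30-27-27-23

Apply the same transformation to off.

27-18-18

v is letter #22 and maps to 34: an offset of 12. Each letter is replaced by its alphabet position (a=1..z=26) + 12.
On off: o=15→27, f=6→18, f=6→18.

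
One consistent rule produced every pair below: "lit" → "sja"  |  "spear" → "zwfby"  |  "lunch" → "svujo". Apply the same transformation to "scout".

The shift depends on letter class: consonant l→s is +7, but vowel i→j is +1. Vowels shift forward by 1 and consonants shift forward by 7.
For scout: s(cons)+7=z, c(cons)+7=j, o(vowel)+1=p, u(vowel)+1=v, t(cons)+7=a.

zjpva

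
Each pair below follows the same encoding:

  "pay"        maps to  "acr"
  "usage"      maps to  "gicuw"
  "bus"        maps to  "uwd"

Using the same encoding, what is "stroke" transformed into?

The output letters match the input read backwards, each shifted +2: pay reversed is yap. Read the word backwards and shift each letter +2.
Applying it to stroke: reverse → ekorts; then shift: e+2=g, k+2=m, o+2=q, r+2=t, t+2=v, s+2=u.

gmqtvu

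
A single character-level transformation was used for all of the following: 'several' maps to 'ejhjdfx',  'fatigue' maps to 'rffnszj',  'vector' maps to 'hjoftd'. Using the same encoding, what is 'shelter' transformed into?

etjxfjd

The rule splits by letter class: vowels +5, consonants +12.
For shelter: s(cons)+12=e, h(cons)+12=t, e(vowel)+5=j, l(cons)+12=x, t(cons)+12=f, e(vowel)+5=j, r(cons)+12=d.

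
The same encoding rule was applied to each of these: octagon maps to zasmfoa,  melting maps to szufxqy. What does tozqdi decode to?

wrench

The output letters match the input read backwards, each shifted +12: octagon reversed is nogatco. The word is reversed, then every letter is shifted forward by 12.
Reversing it on tozqdi: shift back: t−12=h, o−12=c, z−12=n, q−12=e, d−12=r, i−12=w → hcnerw; then reverse → wrench.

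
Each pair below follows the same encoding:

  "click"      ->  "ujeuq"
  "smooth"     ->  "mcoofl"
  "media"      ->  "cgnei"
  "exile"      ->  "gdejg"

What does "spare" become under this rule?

Treating letters as 0–25, the rule is x ↦ 19x + 8 (mod 26).
For spare: s(18)→19·18+8≡12=m; p(15)→19·15+8≡7=h; a(0)→19·0+8≡8=i; r(17)→19·17+8≡19=t; e(4)→19·4+8≡6=g (all mod 26).

mhitg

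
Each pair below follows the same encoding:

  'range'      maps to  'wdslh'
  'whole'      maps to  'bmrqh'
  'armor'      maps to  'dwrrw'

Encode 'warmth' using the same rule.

bdwrym

The shift depends on letter class: consonant r→w is +5, but vowel a→d is +3. Vowels shift forward by 3 and consonants shift forward by 5.
For warmth: w(cons)+5=b, a(vowel)+3=d, r(cons)+5=w, m(cons)+5=r, t(cons)+5=y, h(cons)+5=m.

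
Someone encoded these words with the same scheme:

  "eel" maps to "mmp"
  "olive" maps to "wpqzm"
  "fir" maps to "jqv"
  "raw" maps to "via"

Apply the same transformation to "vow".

zwa

The shift depends on letter class: consonant l→p is +4, but vowel e→m is +8. The rule splits by letter class: vowels +8, consonants +4.
On vow: v(cons)+4=z, o(vowel)+8=w, w(cons)+4=a.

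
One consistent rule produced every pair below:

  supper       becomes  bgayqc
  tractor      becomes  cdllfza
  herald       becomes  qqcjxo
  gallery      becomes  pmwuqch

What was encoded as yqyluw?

Shifts by position in supper: pos 0: s→b (+9), pos 1: u→g (+12), pos 2: p→a (+11), pos 3: p→y (+9), pos 4: e→q (+12), pos 5: r→c (+11) — repeating every 3. The shifts repeat in a cycle of length 3: positions 0,1,… shift by +9, +12, +11, then the pattern repeats.
Reversing it on yqyluw: y−9=p, q−12=e, y−11=n, l−9=c, u−12=i, w−11=l.

pencil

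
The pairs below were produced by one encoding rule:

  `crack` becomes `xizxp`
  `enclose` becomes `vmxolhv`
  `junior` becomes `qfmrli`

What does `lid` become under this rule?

orw

Each letter is replaced by its mirror in the alphabet: a↔z, b↔y, c↔x, and so on (the Atbash cipher).
Applying it to lid: l↔o, i↔r, d↔w.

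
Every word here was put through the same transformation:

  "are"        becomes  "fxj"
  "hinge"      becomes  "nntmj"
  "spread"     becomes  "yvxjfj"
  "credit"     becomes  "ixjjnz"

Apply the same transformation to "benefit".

The shift depends on letter class: consonant r→x is +6, but vowel a→f is +5. The rule splits by letter class: vowels +5, consonants +6.
On benefit: b(cons)+6=h, e(vowel)+5=j, n(cons)+6=t, e(vowel)+5=j, f(cons)+6=l, i(vowel)+5=n, t(cons)+6=z.

hjtjlnz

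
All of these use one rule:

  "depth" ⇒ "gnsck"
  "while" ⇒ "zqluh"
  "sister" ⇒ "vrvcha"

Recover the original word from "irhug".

field

Shifts by position in depth: pos 0: d→g (+3), pos 1: e→n (+9), pos 2: p→s (+3), pos 3: t→c (+9) — repeating every 2. It's a Vigenère-style cipher with numeric key [3,9]: position i shifts by key[i mod 2].
Decoding irhug: i−3=f, r−9=i, h−3=e, u−9=l, g−3=d.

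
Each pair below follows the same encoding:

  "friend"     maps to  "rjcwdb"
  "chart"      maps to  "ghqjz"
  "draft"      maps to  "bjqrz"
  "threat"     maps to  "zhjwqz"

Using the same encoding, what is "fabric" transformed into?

f(5)→r(17) and r(17)→j(9) fit y≡21x+16 (mod 26); the inverse of 21 mod 26 is 5. This is an affine cipher: with a=0,…,z=25, each position x becomes (21x+16) mod 26.
On fabric: f(5)→21·5+16≡17=r; a(0)→21·0+16≡16=q; b(1)→21·1+16≡11=l; r(17)→21·17+16≡9=j; i(8)→21·8+16≡2=c; c(2)→21·2+16≡6=g (all mod 26).

rqljcg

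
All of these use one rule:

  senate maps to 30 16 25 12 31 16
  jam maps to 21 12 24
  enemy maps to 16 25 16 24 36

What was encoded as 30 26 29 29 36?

The number is (letter's place in the alphabet, a=1) + 11.
Undoing it on 30 26 29 29 36: 30→(30−11)÷1=19=s, 26→(26−11)÷1=15=o, 29→(29−11)÷1=18=r, 29→(29−11)÷1=18=r, 36→(36−11)÷1=25=y.

sorry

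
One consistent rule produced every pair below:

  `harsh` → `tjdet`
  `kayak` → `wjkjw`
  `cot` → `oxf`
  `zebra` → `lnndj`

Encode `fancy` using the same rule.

Vowels shift forward by 9 and consonants shift forward by 12.
Applying it to fancy: f(cons)+12=r, a(vowel)+9=j, n(cons)+12=z, c(cons)+12=o, y(cons)+12=k.

rjzok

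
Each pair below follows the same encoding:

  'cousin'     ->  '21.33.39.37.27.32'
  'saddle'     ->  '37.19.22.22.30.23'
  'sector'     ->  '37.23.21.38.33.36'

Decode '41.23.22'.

Letters become their 1-based position plus 18 (so a→19, b→20, …).
Decoding 41.23.22: 41→(41−18)÷1=23=w, 23→(23−18)÷1=5=e, 22→(22−18)÷1=4=d.

wed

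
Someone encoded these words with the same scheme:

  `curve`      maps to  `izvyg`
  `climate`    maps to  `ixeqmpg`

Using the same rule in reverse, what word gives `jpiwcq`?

myself

The output letters match the input read backwards, each shifted +4: curve reversed is evruc. Read the word backwards and shift each letter +4.
Decoding jpiwcq: shift back: j−4=f, p−4=l, i−4=e, w−4=s, c−4=y, q−4=m → flesym; then reverse → myself.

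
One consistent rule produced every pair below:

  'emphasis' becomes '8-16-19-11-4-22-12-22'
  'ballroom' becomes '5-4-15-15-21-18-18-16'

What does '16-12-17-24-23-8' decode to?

minute

e is letter #5 and maps to 8: an offset of 3. The number is (letter's place in the alphabet, a=1) + 3.
Decoding 16-12-17-24-23-8: 16→(16−3)÷1=13=m, 12→(12−3)÷1=9=i, 17→(17−3)÷1=14=n, 24→(24−3)÷1=21=u, 23→(23−3)÷1=20=t, 8→(8−3)÷1=5=e.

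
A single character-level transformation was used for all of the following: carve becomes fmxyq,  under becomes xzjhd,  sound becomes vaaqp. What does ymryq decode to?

valve

Shifts by position in carve: pos 0: c→f (+3), pos 1: a→m (+12), pos 2: r→x (+6), pos 3: v→y (+3), pos 4: e→q (+12) — repeating every 3. A repeating key of period 3 is used — shifts +3, +12, +6 over and over.
Undoing it on ymryq: y−3=v, m−12=a, r−6=l, y−3=v, q−12=e.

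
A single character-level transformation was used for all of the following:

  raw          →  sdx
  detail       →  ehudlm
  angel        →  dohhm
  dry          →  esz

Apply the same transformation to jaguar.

kdhxds

The shift depends on letter class: consonant r→s is +1, but vowel a→d is +3. Vowels shift forward by 3 and consonants shift forward by 1.
Applying it to jaguar: j(cons)+1=k, a(vowel)+3=d, g(cons)+1=h, u(vowel)+3=x, a(vowel)+3=d, r(cons)+1=s.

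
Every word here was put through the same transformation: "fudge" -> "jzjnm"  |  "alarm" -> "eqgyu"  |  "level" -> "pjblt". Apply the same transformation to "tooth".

In fudge: f→j is +4, u→z is +5, d→j is +6, g→n is +7 — the shift increases by 1 each position. Letter i (0-indexed) is shifted by i+4, so successive shifts are 4, 5, 6, ….
For tooth: t+4=x, o+5=t, o+6=u, t+7=a, h+8=p.

xtuap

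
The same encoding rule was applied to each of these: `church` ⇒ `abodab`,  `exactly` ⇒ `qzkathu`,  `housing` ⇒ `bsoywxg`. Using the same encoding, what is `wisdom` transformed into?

ewyvsc

c(2)→a(0) and h(7)→b(1) fit y≡21x+10 (mod 26); the inverse of 21 mod 26 is 5. This is an affine cipher: with a=0,…,z=25, each position x becomes (21x+10) mod 26.
Applying it to wisdom: w(22)→21·22+10≡4=e; i(8)→21·8+10≡22=w; s(18)→21·18+10≡24=y; d(3)→21·3+10≡21=v; o(14)→21·14+10≡18=s; m(12)→21·12+10≡2=c (all mod 26).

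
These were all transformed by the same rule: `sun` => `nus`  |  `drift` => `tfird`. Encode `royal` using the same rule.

layor

The output letters match the input read backwards: sun reversed is nus. It's just the letters in reverse order.
On royal: reverse → layor.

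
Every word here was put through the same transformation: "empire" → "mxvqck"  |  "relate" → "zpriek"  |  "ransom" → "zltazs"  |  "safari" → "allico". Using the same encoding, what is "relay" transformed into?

zprij

A repeating key of period 3 is used — shifts +8, +11, +6 over and over.
Applying it to relay: r+8=z, e+11=p, l+6=r, a+8=i, y+11=j.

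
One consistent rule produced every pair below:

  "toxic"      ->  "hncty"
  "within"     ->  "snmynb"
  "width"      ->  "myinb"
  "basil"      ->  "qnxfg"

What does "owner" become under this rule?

wjsbt

The output letters match the input read backwards, each shifted +5: toxic reversed is cixot. Two steps: reverse the string, then apply a Caesar shift of +5.
For owner: reverse → renwo; then shift: r+5=w, e+5=j, n+5=s, w+5=b, o+5=t.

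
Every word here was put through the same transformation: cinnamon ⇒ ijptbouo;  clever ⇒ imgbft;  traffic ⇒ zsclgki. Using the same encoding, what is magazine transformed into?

sbigaktf

Shifts by position in cinnamon: pos 0: c→i (+6), pos 1: i→j (+1), pos 2: n→p (+2), pos 3: n→t (+6), pos 4: a→b (+1), pos 5: m→o (+2) — repeating every 3. The shifts repeat in a cycle of length 3: positions 0,1,… shift by +6, +1, +2, then the pattern repeats.
On magazine: m+6=s, a+1=b, g+2=i, a+6=g, z+1=a, i+2=k, n+6=t, e+1=f.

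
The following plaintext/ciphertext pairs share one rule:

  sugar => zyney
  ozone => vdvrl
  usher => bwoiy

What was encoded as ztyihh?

spread

Shifts by position in sugar: pos 0: s→z (+7), pos 1: u→y (+4), pos 2: g→n (+7), pos 3: a→e (+4) — repeating every 2. The shifts repeat in a cycle of length 2: positions 0,1,… shift by +7, +4, then the pattern repeats.
Reversing it on ztyihh: z−7=s, t−4=p, y−7=r, i−4=e, h−7=a, h−4=d.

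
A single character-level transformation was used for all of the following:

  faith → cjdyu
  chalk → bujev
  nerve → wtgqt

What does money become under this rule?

f(5)→c(2) and a(0)→j(9) fit y≡9x+9 (mod 26); the inverse of 9 mod 26 is 3. Each letter's alphabet position (a=0..z=25) is mapped through 9·x+9 mod 26 — an affine cipher.
On money: m(12)→9·12+9≡13=n; o(14)→9·14+9≡5=f; n(13)→9·13+9≡22=w; e(4)→9·4+9≡19=t; y(24)→9·24+9≡17=r (all mod 26).

nfwtr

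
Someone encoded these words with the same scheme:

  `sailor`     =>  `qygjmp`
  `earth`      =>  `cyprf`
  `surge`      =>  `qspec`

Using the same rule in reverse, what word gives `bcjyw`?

delay

Compare letters: s→q is +24, a→y is +24, i→g is +24 — a constant shift. This is a Caesar cipher with shift 24.
Decoding bcjyw: b−24=d, c−24=e, j−24=l, y−24=a, w−24=y.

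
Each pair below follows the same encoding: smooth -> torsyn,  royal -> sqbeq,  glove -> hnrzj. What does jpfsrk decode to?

In smooth: s→t is +1, m→o is +2, o→r is +3, o→s is +4 — the shift increases by 1 each position. Letter i (0-indexed) is shifted by i+1, so successive shifts are 1, 2, 3, ….
Undoing it on jpfsrk: j−1=i, p−2=n, f−3=c, s−4=o, r−5=m, k−6=e.

income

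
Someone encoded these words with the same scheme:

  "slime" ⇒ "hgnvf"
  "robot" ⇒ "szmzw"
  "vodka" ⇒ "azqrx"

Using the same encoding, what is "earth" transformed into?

s(18)→h(7) and l(11)→g(6) fit y≡15x+23 (mod 26); the inverse of 15 mod 26 is 7. Each letter's alphabet position (a=0..z=25) is mapped through 15·x+23 mod 26 — an affine cipher.
For earth: e(4)→15·4+23≡5=f; a(0)→15·0+23≡23=x; r(17)→15·17+23≡18=s; t(19)→15·19+23≡22=w; h(7)→15·7+23≡24=y (all mod 26).

fxswy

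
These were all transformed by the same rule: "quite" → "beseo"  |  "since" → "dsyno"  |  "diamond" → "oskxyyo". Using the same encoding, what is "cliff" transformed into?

nwsqq

The shift depends on letter class: consonant q→b is +11, but vowel u→e is +10. Vowels shift forward by 10 and consonants shift forward by 11.
For cliff: c(cons)+11=n, l(cons)+11=w, i(vowel)+10=s, f(cons)+11=q, f(cons)+11=q.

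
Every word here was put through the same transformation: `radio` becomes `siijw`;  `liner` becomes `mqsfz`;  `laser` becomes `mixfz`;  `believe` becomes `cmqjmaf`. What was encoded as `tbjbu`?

It's a Vigenère-style cipher with numeric key [1,8,5]: position i shifts by key[i mod 3].
Decoding tbjbu: t−1=s, b−8=t, j−5=e, b−1=a, u−8=m.

steam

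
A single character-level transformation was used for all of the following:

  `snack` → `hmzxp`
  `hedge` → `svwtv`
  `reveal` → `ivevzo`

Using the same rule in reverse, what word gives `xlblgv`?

Each letter is replaced by its mirror in the alphabet: a↔z, b↔y, c↔x, and so on (the Atbash cipher).
Undoing it on xlblgv: x↔c, l↔o, b↔y, l↔o, g↔t, v↔e.

coyote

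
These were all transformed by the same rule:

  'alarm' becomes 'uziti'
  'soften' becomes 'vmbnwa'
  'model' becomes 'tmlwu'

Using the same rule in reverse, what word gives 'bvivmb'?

The output letters match the input read backwards, each shifted +8: alarm reversed is mrala. Read the word backwards and shift each letter +8.
Decoding bvivmb: shift back: b−8=t, v−8=n, i−8=a, v−8=n, m−8=e, b−8=t → tnanet; then reverse → tenant.

tenant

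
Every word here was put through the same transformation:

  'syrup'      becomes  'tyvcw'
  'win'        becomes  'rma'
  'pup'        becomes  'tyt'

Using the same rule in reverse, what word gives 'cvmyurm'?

inquiry

The output letters match the input read backwards, each shifted +4: syrup reversed is purys. Read the word backwards and shift each letter +4.
Reversing it on cvmyurm: shift back: c−4=y, v−4=r, m−4=i, y−4=u, u−4=q, r−4=n, m−4=i → yriuqni; then reverse → inquiry.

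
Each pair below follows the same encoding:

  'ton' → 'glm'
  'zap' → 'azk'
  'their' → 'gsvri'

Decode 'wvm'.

den

Each pair mirrors across the alphabet (t↔g, o↔l, n↔m): positions sum to 25. Letters are reflected about the middle of the alphabet (position → 25−position): Atbash.
Undoing it on wvm: w↔d, v↔e, m↔n.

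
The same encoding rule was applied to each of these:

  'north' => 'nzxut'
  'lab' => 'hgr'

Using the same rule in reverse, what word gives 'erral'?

The output letters match the input read backwards, each shifted +6: north reversed is htron. Read the word backwards and shift each letter +6.
Undoing it on erral: shift back: e−6=y, r−6=l, r−6=l, a−6=u, l−6=f → ylluf; then reverse → fully.

fully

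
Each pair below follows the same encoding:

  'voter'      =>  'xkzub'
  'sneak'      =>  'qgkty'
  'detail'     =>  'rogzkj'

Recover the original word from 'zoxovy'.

The output letters match the input read backwards, each shifted +6: voter reversed is retov. The word is reversed, then every letter is shifted forward by 6.
Decoding zoxovy: shift back: z−6=t, o−6=i, x−6=r, o−6=i, v−6=p, y−6=s → tirips; then reverse → spirit.

spirit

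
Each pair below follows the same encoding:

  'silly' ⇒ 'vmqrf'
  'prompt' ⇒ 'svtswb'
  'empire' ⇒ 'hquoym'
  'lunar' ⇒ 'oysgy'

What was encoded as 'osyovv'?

lotion

In silly: s→v is +3, i→m is +4, l→q is +5, l→r is +6 — the shift increases by 1 each position. Each letter shifts forward by (position + 3), i.e. 3, 4, 5, … — the shift grows by one for each successive letter.
Undoing it on osyovv: o−3=l, s−4=o, y−5=t, o−6=i, v−7=o, v−8=n.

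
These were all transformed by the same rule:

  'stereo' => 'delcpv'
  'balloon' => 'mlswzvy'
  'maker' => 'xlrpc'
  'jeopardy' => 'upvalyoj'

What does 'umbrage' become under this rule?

fxiclnp

The shifts repeat in a cycle of length 3: positions 0,1,… shift by +11, +11, +7, then the pattern repeats.
Applying it to umbrage: u+11=f, m+11=x, b+7=i, r+11=c, a+11=l, g+7=n, e+11=p.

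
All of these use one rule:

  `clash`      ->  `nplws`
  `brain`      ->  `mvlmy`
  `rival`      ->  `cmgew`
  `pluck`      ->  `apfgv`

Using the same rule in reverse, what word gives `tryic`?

inner

It's a Vigenère-style cipher with numeric key [11,4]: position i shifts by key[i mod 2].
Reversing it on tryic: t−11=i, r−4=n, y−11=n, i−4=e, c−11=r.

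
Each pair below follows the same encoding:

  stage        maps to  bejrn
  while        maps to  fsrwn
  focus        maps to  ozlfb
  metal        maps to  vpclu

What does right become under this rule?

atpsc

Shifts by position in stage: pos 0: s→b (+9), pos 1: t→e (+11), pos 2: a→j (+9), pos 3: g→r (+11) — repeating every 2. The shifts repeat in a cycle of length 2: positions 0,1,… shift by +9, +11, then the pattern repeats.
Applying it to right: r+9=a, i+11=t, g+9=p, h+11=s, t+9=c.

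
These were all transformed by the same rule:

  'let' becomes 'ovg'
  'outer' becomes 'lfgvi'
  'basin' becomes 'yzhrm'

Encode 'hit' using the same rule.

Each pair mirrors across the alphabet (l↔o, e↔v, t↔g): positions sum to 25. Letters are reflected about the middle of the alphabet (position → 25−position): Atbash.
Applying it to hit: h↔s, i↔r, t↔g.

srg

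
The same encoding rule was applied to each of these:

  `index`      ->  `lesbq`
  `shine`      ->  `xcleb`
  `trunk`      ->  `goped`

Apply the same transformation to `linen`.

mlebe

This is an affine cipher: with a=0,…,z=25, each position x becomes (9x+17) mod 26.
For linen: l(11)→9·11+17≡12=m; i(8)→9·8+17≡11=l; n(13)→9·13+17≡4=e; e(4)→9·4+17≡1=b; n(13)→9·13+17≡4=e (all mod 26).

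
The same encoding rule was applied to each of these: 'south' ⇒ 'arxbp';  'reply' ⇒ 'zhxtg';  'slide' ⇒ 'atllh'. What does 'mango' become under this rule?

The shift depends on letter class: consonant s→a is +8, but vowel o→r is +3. Vowels shift forward by 3 and consonants shift forward by 8.
For mango: m(cons)+8=u, a(vowel)+3=d, n(cons)+8=v, g(cons)+8=o, o(vowel)+3=r.

udvor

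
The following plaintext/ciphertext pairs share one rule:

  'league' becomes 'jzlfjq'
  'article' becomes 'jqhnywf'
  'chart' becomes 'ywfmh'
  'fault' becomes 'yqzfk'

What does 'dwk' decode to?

fry

The output letters match the input read backwards, each shifted +5: league reversed is eugael. The word is reversed, then every letter is shifted forward by 5.
Decoding dwk: shift back: d−5=y, w−5=r, k−5=f → yrf; then reverse → fry.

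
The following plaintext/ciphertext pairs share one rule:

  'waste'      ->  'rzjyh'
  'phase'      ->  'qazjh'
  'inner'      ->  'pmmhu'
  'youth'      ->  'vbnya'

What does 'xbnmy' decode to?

w(22)→r(17) and a(0)→z(25) fit y≡15x+25 (mod 26); the inverse of 15 mod 26 is 7. This is an affine cipher: with a=0,…,z=25, each position x becomes (15x+25) mod 26.
Reversing it on xbnmy: x(23)→7·(23−25)≡12=m; b(1)→7·(1−25)≡14=o; n(13)→7·(13−25)≡20=u; m(12)→7·(12−25)≡13=n; y(24)→7·(24−25)≡19=t (all mod 26).

mount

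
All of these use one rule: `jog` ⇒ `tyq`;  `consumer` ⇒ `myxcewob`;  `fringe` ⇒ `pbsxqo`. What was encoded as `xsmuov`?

Compare letters: j→t is +10, o→y is +10, g→q is +10 — a constant shift. Each letter is shifted forward by 10 in the alphabet (a Caesar shift of +10).
Undoing it on xsmuov: x−10=n, s−10=i, m−10=c, u−10=k, o−10=e, v−10=l.

nickel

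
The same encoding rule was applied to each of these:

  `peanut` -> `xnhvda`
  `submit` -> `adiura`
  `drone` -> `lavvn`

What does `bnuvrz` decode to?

tennis

Shifts by position in peanut: pos 0: p→x (+8), pos 1: e→n (+9), pos 2: a→h (+7), pos 3: n→v (+8), pos 4: u→d (+9), pos 5: t→a (+7) — repeating every 3. It's a Vigenère-style cipher with numeric key [8,9,7]: position i shifts by key[i mod 3].
Undoing it on bnuvrz: b−8=t, n−9=e, u−7=n, v−8=n, r−9=i, z−7=s.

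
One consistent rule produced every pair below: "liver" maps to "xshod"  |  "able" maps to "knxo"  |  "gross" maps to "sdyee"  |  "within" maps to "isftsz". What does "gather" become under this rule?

skftod

The shift depends on letter class: consonant l→x is +12, but vowel i→s is +10. Vowels shift forward by 10 and consonants shift forward by 12.
For gather: g(cons)+12=s, a(vowel)+10=k, t(cons)+12=f, h(cons)+12=t, e(vowel)+10=o, r(cons)+12=d.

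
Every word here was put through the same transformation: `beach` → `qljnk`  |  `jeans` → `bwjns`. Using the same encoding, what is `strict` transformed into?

The output letters match the input read backwards, each shifted +9: beach reversed is hcaeb. Two steps: reverse the string, then apply a Caesar shift of +9.
On strict: reverse → tcirts; then shift: t+9=c, c+9=l, i+9=r, r+9=a, t+9=c, s+9=b.

clracb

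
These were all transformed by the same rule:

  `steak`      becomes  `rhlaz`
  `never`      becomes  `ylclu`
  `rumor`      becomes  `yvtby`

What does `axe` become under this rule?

The output letters match the input read backwards, each shifted +7: steak reversed is kaets. Two steps: reverse the string, then apply a Caesar shift of +7.
On axe: reverse → exa; then shift: e+7=l, x+7=e, a+7=h.

leh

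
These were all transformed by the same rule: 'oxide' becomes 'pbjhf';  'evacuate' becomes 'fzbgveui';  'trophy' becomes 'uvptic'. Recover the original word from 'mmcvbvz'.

library

Shifts by position in oxide: pos 0: o→p (+1), pos 1: x→b (+4), pos 2: i→j (+1), pos 3: d→h (+4) — repeating every 2. The shifts repeat in a cycle of length 2: positions 0,1,… shift by +1, +4, then the pattern repeats.
Decoding mmcvbvz: m−1=l, m−4=i, c−1=b, v−4=r, b−1=a, v−4=r, z−1=y.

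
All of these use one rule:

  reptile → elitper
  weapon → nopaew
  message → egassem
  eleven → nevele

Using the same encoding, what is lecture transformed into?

The output letters match the input read backwards: reptile reversed is elitper. It's just the letters in reverse order.
For lecture: reverse → erutcel.

erutcel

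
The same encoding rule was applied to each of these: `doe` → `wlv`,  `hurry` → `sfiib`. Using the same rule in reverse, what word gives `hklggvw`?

spotted

Letters are reflected about the middle of the alphabet (position → 25−position): Atbash.
Undoing it on hklggvw: h↔s, k↔p, l↔o, g↔t, g↔t, v↔e, w↔d.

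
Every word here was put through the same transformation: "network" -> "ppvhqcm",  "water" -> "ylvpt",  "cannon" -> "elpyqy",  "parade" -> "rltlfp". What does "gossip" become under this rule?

izudka

Shifts by position in network: pos 0: n→p (+2), pos 1: e→p (+11), pos 2: t→v (+2), pos 3: w→h (+11) — repeating every 2. It's a Vigenère-style cipher with numeric key [2,11]: position i shifts by key[i mod 2].
On gossip: g+2=i, o+11=z, s+2=u, s+11=d, i+2=k, p+11=a.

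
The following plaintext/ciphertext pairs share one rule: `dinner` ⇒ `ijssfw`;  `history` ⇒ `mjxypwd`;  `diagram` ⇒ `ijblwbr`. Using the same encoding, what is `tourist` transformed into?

The shift depends on letter class: consonant d→i is +5, but vowel i→j is +1. The rule splits by letter class: vowels +1, consonants +5.
For tourist: t(cons)+5=y, o(vowel)+1=p, u(vowel)+1=v, r(cons)+5=w, i(vowel)+1=j, s(cons)+5=x, t(cons)+5=y.

ypvwjxy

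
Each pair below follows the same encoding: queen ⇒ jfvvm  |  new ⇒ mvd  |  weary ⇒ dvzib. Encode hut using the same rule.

sfg

Letters are reflected about the middle of the alphabet (position → 25−position): Atbash.
Applying it to hut: h↔s, u↔f, t↔g.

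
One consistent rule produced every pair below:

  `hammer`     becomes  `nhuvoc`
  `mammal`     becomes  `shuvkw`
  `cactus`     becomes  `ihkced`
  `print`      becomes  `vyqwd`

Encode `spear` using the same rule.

ywmjb

In hammer: h→n is +6, a→h is +7, m→u is +8, m→v is +9 — the shift increases by 1 each position. Letter i (0-indexed) is shifted by i+6, so successive shifts are 6, 7, 8, ….
Applying it to spear: s+6=y, p+7=w, e+8=m, a+9=j, r+10=b.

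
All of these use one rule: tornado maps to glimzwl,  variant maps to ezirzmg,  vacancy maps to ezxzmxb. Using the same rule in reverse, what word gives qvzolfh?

jealous

Each pair mirrors across the alphabet (t↔g, o↔l, r↔i): positions sum to 25. Letters are reflected about the middle of the alphabet (position → 25−position): Atbash.
Decoding qvzolfh: q↔j, v↔e, z↔a, o↔l, l↔o, f↔u, h↔s.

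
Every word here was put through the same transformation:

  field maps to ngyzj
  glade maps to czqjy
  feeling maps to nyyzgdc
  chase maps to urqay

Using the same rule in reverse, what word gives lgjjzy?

This is an affine cipher: with a=0,…,z=25, each position x becomes (15x+16) mod 26.
Decoding lgjjzy: l(11)→7·(11−16)≡17=r; g(6)→7·(6−16)≡8=i; j(9)→7·(9−16)≡3=d; j(9)→7·(9−16)≡3=d; z(25)→7·(25−16)≡11=l; y(24)→7·(24−16)≡4=e (all mod 26).

riddle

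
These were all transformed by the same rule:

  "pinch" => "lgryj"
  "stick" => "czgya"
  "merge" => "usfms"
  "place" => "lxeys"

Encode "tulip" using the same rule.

p(15)→l(11) and i(8)→g(6) fit y≡23x+4 (mod 26); the inverse of 23 mod 26 is 17. Each letter's alphabet position (a=0..z=25) is mapped through 23·x+4 mod 26 — an affine cipher.
Applying it to tulip: t(19)→23·19+4≡25=z; u(20)→23·20+4≡22=w; l(11)→23·11+4≡23=x; i(8)→23·8+4≡6=g; p(15)→23·15+4≡11=l (all mod 26).

zwxgl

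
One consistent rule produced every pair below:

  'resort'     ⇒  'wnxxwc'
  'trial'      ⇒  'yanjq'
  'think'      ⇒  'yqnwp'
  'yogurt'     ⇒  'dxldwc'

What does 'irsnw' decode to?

Shifts by position in resort: pos 0: r→w (+5), pos 1: e→n (+9), pos 2: s→x (+5), pos 3: o→x (+9) — repeating every 2. It's a Vigenère-style cipher with numeric key [5,9]: position i shifts by key[i mod 2].
Decoding irsnw: i−5=d, r−9=i, s−5=n, n−9=e, w−5=r.

diner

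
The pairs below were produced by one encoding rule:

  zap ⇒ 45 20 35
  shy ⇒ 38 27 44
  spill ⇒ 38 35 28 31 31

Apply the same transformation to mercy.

32 24 37 22 44

The number is (letter's place in the alphabet, a=1) + 19.
For mercy: m=13→32, e=5→24, r=18→37, c=3→22, y=25→44.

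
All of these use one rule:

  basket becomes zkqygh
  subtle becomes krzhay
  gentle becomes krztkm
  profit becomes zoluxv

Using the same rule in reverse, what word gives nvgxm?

The output letters match the input read backwards, each shifted +6: basket reversed is teksab. Read the word backwards and shift each letter +6.
Reversing it on nvgxm: shift back: n−6=h, v−6=p, g−6=a, x−6=r, m−6=g → hparg; then reverse → graph.

graph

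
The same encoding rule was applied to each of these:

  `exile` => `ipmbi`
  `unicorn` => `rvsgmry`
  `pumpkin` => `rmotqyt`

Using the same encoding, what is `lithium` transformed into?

qymlxmp

Two steps: reverse the string, then apply a Caesar shift of +4.
On lithium: reverse → muihtil; then shift: m+4=q, u+4=y, i+4=m, h+4=l, t+4=x, i+4=m, l+4=p.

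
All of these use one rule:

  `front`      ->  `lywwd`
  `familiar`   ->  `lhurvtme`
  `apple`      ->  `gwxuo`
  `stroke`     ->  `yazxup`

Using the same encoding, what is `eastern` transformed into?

Each letter shifts forward by (position + 6), i.e. 6, 7, 8, … — the shift grows by one for each successive letter.
For eastern: e+6=k, a+7=h, s+8=a, t+9=c, e+10=o, r+11=c, n+12=z.

khacocz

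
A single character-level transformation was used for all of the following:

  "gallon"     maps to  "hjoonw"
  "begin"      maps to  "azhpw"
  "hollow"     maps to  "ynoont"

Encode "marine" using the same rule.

fjmpwz

Treating letters as 0–25, the rule is x ↦ 17x + 9 (mod 26).
For marine: m(12)→17·12+9≡5=f; a(0)→17·0+9≡9=j; r(17)→17·17+9≡12=m; i(8)→17·8+9≡15=p; n(13)→17·13+9≡22=w; e(4)→17·4+9≡25=z (all mod 26).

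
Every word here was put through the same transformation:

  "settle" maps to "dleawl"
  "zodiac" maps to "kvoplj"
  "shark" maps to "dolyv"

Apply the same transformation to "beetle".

mlpawl

Shifts by position in settle: pos 0: s→d (+11), pos 1: e→l (+7), pos 2: t→e (+11), pos 3: t→a (+7) — repeating every 2. It's a Vigenère-style cipher with numeric key [11,7]: position i shifts by key[i mod 2].
For beetle: b+11=m, e+7=l, e+11=p, t+7=a, l+11=w, e+7=l.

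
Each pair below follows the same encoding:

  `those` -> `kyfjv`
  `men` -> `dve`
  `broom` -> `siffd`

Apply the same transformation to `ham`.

Compare letters: t→k is +17, h→y is +17, o→f is +17 — a constant shift. It's a constant shift of +17 (ROT17).
For ham: h+17=y, a+17=r, m+17=d.

yrd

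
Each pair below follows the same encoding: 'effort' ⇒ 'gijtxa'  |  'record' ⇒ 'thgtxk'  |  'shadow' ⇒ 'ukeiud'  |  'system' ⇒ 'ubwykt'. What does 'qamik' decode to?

In effort: e→g is +2, f→i is +3, f→j is +4, o→t is +5 — the shift increases by 1 each position. The shift increases by 1 at each position, starting from +2: 2, 3, 4, ….
Undoing it on qamik: q−2=o, a−3=x, m−4=i, i−5=d, k−6=e.

oxide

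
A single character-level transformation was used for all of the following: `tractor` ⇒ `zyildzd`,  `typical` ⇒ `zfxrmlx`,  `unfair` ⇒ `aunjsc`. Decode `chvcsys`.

wanting

Each letter shifts forward by (position + 6), i.e. 6, 7, 8, … — the shift grows by one for each successive letter.
Undoing it on chvcsys: c−6=w, h−7=a, v−8=n, c−9=t, s−10=i, y−11=n, s−12=g.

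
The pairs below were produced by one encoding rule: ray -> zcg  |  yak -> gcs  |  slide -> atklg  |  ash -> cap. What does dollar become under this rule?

Two shifts are in play — +2 for a/e/i/o/u, +8 for every other letter.
Applying it to dollar: d(cons)+8=l, o(vowel)+2=q, l(cons)+8=t, l(cons)+8=t, a(vowel)+2=c, r(cons)+8=z.

lqttcz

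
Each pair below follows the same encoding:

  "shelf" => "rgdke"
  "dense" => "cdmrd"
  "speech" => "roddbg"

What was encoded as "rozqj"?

Every letter moves 25 places later in the alphabet, wrapping around z→a.
Undoing it on rozqj: r−25=s, o−25=p, z−25=a, q−25=r, j−25=k.

spark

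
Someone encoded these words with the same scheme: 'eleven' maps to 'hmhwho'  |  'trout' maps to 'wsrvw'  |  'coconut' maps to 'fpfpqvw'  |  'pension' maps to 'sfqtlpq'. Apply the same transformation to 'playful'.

smdzivo

Shifts by position in eleven: pos 0: e→h (+3), pos 1: l→m (+1), pos 2: e→h (+3), pos 3: v→w (+1) — repeating every 2. It's a Vigenère-style cipher with numeric key [3,1]: position i shifts by key[i mod 2].
For playful: p+3=s, l+1=m, a+3=d, y+1=z, f+3=i, u+1=v, l+3=o.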